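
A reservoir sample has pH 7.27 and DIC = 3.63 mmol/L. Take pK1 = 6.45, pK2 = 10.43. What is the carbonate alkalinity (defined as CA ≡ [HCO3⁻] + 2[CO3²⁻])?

CA = [HCO3⁻] + 2[CO3²⁻] = (α₁ + 2α₂)·DIC
At pH 7.27: [H⁺]/K1 = 10^-0.82 = 0.15136, K2/[H⁺] = 10^-3.16 = 0.00069183
α₁ = 1/(1 + 0.15136 + 0.00069183) = 1/1.1520 = 0.8680; α₂ = α₁·K2/[H⁺] = 0.0006005
α₁ + 2α₂ = 0.8692
CA = 0.8692 × 3.63 = 3.16 mmol/L

CA = 3.16 mmol/L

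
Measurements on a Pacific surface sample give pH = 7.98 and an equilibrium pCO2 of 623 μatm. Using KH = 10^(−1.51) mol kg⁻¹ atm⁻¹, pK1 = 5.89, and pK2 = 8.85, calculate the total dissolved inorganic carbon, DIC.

[CO2*] = KH · pCO2 = 10^(−1.51) × 623×10^-6 = 1.925×10^-5 mol/kg
α₀ = 1/(1 + K1/[H⁺] + K1K2/[H⁺]²) = 1/(1 + 10^+2.09 + 10^+1.22) = 0.007111
DIC = [CO2*]/α₀ = 1.925×10^-5 / 0.007111 = 2.71 mmol/kg

DIC = 2.71 mmol/kg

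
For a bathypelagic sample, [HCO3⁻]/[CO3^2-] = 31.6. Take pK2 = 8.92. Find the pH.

From K2 = [H⁺][CO3^2-]/[HCO3⁻]:  pH = pK2 − log₁₀([HCO3⁻]/[CO3^2-])
log₁₀(31.6) = +1.500
pH = 8.92 − (+1.500) = 7.42

pH = 7.42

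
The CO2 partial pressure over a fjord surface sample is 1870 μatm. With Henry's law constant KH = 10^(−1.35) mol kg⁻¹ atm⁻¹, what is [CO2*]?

[CO2*] = 83.5 μmol/kg

KH = 10^(−1.35) = 4.467×10^-2 mol kg⁻¹ atm⁻¹
[CO2*] = KH · pCO2 = 4.467×10^-2 × 1870×10^-6 atm = 8.35×10^-5 mol/kg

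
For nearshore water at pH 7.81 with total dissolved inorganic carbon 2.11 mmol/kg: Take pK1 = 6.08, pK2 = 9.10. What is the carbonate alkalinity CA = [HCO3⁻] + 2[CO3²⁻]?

CA = 2.17 mmol/kg

CA = [HCO3⁻] + 2[CO3²⁻] = (α₁ + 2α₂)·DIC
At pH 7.81: [H⁺]/K1 = 10^-1.73 = 0.018621, K2/[H⁺] = 10^-1.29 = 0.051286
α₁ = 1/(1 + 0.018621 + 0.051286) = 1/1.0699 = 0.9347; α₂ = α₁·K2/[H⁺] = 0.04794
α₁ + 2α₂ = 1.0305
CA = 1.0305 × 2.11 = 2.17 mmol/kg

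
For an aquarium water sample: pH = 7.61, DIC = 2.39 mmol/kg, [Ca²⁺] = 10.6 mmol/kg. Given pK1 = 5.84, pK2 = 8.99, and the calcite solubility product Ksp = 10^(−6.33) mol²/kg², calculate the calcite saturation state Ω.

Ω = 2.13

α₂ = 1 / (1 + [H⁺]/K2 + [H⁺]²/(K1K2)) = 1 / (1 + 10^+1.38 + 10^-0.39)
   = 1 / (1 + 23.988 + 0.40738) = 1/25.396 = 0.03938
[CO3²⁻] = α₂ × DIC = 0.03938 × 2.39 = 0.09411 mmol/kg
Ksp = 10^(−6.33) = 4.677×10^-7
Ω = [Ca²⁺][CO3²⁻]/Ksp = (10.6×10^-3)(9.411×10^-5) / 4.677×10^-7 = 2.13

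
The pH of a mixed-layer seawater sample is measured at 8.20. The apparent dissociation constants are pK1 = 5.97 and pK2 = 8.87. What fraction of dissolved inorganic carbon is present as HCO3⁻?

α₁ = 0.820

α₁ = 1 / (1 + [H⁺]/K1 + K2/[H⁺]) = 1 / (1 + 10^-2.23 + 10^-0.67)
   = 1 / (1 + 0.0058884 + 0.21380) = 1/1.2197 = 0.8199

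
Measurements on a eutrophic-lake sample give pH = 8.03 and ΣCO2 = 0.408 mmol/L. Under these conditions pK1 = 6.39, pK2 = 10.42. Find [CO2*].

[CO2*] = 9.10 μmol/L

α₀ = 1 / (1 + K1/[H⁺] + K1K2/[H⁺]²) = 1 / (1 + 10^+1.64 + 10^-0.75)
   = 1 / (1 + 43.652 + 0.17783) = 1/44.829 = 0.02231
[CO2*] = α₀ × DIC = 0.02231 × 0.408 = 0.00910 mmol/L = 9.10 μmol/L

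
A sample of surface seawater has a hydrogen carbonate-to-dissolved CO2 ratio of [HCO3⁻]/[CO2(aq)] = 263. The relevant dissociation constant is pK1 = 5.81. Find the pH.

pH = 8.23

From K1 = [H⁺][HCO3⁻]/[CO2(aq)]:  pH = pK1 + log₁₀([HCO3⁻]/[CO2(aq)])
log₁₀(263) = +2.420
pH = 5.81 + (+2.420) = 8.23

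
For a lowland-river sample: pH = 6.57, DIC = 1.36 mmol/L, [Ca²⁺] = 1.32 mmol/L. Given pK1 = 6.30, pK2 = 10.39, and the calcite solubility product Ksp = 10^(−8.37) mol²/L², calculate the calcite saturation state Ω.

α₂ = 1 / (1 + [H⁺]/K2 + [H⁺]²/(K1K2)) = 1 / (1 + 10^+3.82 + 10^+3.55)
   = 1 / (1 + 6606.9 + 3548.1) = 1/1.0156×10^4 = 9.846×10^-5
[CO3²⁻] = α₂ × DIC = 9.846×10^-5 × 1.36 = 0.0001339 mmol/L = 0.1339 μmol/L
Ksp = 10^(−8.37) = 4.266×10^-9
Ω = [Ca²⁺][CO3²⁻]/Ksp = (1.32×10^-3)(1.339×10^-7) / 4.266×10^-9 = 0.0414

Ω = 0.0414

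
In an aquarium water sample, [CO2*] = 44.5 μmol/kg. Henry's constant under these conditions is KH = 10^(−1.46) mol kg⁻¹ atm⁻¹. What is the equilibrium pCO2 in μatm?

KH = 10^(−1.46) = 3.467×10^-2 mol kg⁻¹ atm⁻¹
pCO2 = [CO2*]/KH = 44.5×10^-6 / 3.467×10^-2 = 1.28×10^-3 atm = 1280 μatm

pCO2 = 1280 μatm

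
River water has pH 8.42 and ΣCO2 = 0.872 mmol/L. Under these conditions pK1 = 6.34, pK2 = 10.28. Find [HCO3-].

[HCO3⁻] = 0.853 mmol/L

α₁ = 1 / (1 + [H⁺]/K1 + K2/[H⁺]) = 1 / (1 + 10^-2.08 + 10^-1.86)
   = 1 / (1 + 0.0083176 + 0.013804) = 1/1.0221 = 0.9784
[HCO3⁻] = α₁ × DIC = 0.9784 × 0.872 = 0.853 mmol/L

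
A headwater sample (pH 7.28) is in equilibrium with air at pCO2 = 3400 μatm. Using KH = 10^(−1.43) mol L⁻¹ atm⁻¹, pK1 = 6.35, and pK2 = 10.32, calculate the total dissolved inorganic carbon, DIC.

DIC = 1.20 mmol/L

[CO2*] = KH · pCO2 = 10^(−1.43) × 3400×10^-6 = 1.263×10^-4 mol/L
α₀ = 1/(1 + K1/[H⁺] + K1K2/[H⁺]²) = 1/(1 + 10^+0.93 + 10^-2.11) = 0.1051
DIC = [CO2*]/α₀ = 1.263×10^-4 / 0.1051 = 1.20 mmol/L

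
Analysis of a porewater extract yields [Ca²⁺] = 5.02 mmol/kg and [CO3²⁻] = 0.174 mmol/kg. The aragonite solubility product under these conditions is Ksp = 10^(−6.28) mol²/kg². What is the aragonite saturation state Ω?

Ω = 1.66

Ksp = 10^(−6.28) = 5.248×10^-7
Ω = [Ca²⁺][CO3²⁻]/Ksp = (5.02×10^-3)(0.174×10^-3) / 5.248×10^-7 = 1.66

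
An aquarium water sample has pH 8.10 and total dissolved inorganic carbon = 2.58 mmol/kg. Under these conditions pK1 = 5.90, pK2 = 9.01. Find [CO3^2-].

[CO3²⁻] = 0.281 mmol/kg

α₂ = 1 / (1 + [H⁺]/K2 + [H⁺]²/(K1K2)) = 1 / (1 + 10^+0.91 + 10^-1.29)
   = 1 / (1 + 8.1283 + 0.051286) = 1/9.1796 = 0.1089
[CO3²⁻] = α₂ × DIC = 0.1089 × 2.58 = 0.281 mmol/kg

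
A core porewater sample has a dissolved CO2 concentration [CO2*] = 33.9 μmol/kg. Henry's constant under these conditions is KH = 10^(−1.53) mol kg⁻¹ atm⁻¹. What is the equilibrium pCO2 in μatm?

KH = 10^(−1.53) = 2.951×10^-2 mol kg⁻¹ atm⁻¹
pCO2 = [CO2*]/KH = 33.9×10^-6 / 2.951×10^-2 = 1.15×10^-3 atm = 1150 μatm

pCO2 = 1150 μatm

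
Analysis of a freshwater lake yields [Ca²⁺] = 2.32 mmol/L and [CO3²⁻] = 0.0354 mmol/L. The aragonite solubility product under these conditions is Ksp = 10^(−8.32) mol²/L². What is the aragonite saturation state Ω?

Ω = 17.2

Ksp = 10^(−8.32) = 4.786×10^-9
Ω = [Ca²⁺][CO3²⁻]/Ksp = (2.32×10^-3)(0.0354×10^-3) / 4.786×10^-9 = 17.2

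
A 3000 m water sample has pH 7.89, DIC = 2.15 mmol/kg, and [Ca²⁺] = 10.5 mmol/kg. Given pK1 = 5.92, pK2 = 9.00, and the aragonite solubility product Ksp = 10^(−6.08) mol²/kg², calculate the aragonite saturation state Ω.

Ω = 1.94

α₂ = 1 / (1 + [H⁺]/K2 + [H⁺]²/(K1K2)) = 1 / (1 + 10^+1.11 + 10^-0.86)
   = 1 / (1 + 12.882 + 0.13804) = 1/14.021 = 0.07132
[CO3²⁻] = α₂ × DIC = 0.07132 × 2.15 = 0.1533 mmol/kg
Ksp = 10^(−6.08) = 8.318×10^-7
Ω = [Ca²⁺][CO3²⁻]/Ksp = (10.5×10^-3)(1.533×10^-4) / 8.318×10^-7 = 1.94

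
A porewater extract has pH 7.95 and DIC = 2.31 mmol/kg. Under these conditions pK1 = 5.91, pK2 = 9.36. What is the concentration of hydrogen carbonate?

[HCO3⁻] = 2.20 mmol/kg

α₁ = 1 / (1 + [H⁺]/K1 + K2/[H⁺]) = 1 / (1 + 10^-2.04 + 10^-1.41)
   = 1 / (1 + 0.0091201 + 0.038905) = 1/1.0480 = 0.9542
[HCO3⁻] = α₁ × DIC = 0.9542 × 2.31 = 2.20 mmol/kg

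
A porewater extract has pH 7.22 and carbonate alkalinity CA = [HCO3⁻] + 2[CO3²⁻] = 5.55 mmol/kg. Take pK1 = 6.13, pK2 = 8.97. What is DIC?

CA = [HCO3⁻] + 2[CO3²⁻] = (α₁ + 2α₂)·DIC
At pH 7.22: [H⁺]/K1 = 10^-1.09 = 0.081283, K2/[H⁺] = 10^-1.75 = 0.017783
α₁ = 1/(1 + 0.081283 + 0.017783) = 1/1.0991 = 0.9099; α₂ = α₁·K2/[H⁺] = 0.01618
α₁ + 2α₂ = 0.9422
DIC = CA / (α₁ + 2α₂) = 5.55 / 0.9422 = 5.89 mmol/kg

DIC = 5.89 mmol/kg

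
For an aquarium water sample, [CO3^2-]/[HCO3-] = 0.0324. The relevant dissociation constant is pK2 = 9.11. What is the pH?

pH = 7.62

From K2 = [H⁺][CO3^2-]/[HCO3-]:  pH = pK2 + log₁₀([CO3^2-]/[HCO3-])
log₁₀(0.0324) = -1.489
pH = 9.11 + (-1.489) = 7.62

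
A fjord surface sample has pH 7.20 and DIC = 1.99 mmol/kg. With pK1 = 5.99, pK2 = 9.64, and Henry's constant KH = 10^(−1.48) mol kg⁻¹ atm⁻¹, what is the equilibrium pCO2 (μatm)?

α₀ = 1 / (1 + K1/[H⁺] + K1K2/[H⁺]²) = 1 / (1 + 10^+1.21 + 10^-1.23)
   = 1 / (1 + 16.218 + 0.058884) = 1/17.277 = 0.05788
[CO2*] = α₀ × DIC = 0.05788 × 1.99 = 0.1152 mmol/kg
pCO2 = [CO2*]/KH = 1.152×10^-4 / 3.311×10^-2 = 3480 μatm

pCO2 = 3480 μatm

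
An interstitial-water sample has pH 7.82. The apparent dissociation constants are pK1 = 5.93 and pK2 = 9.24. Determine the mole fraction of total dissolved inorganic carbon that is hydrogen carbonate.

α₁ = 0.952

α₁ = 1 / (1 + [H⁺]/K1 + K2/[H⁺]) = 1 / (1 + 10^-1.89 + 10^-1.42)
   = 1 / (1 + 0.012882 + 0.038019) = 1/1.0509 = 0.9516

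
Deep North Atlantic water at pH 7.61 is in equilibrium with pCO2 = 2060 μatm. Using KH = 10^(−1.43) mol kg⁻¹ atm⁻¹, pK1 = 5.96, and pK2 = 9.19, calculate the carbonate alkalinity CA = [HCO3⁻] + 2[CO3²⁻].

CA = 3.60 mmol/kg

[CO2*] = KH · pCO2 = 10^(−1.43) × 2060×10^-6 = 7.654×10^-5 mol/kg
α₀ = 1/(1 + K1/[H⁺] + K1K2/[H⁺]²) = 1/(1 + 10^+1.65 + 10^+0.07) = 0.02135
DIC = [CO2*]/α₀ = 7.654×10^-5 / 0.02135 = 3.585 mmol/kg
CA = (α₁ + 2α₂)·DIC = (0.9536 + 2×0.02508) × 3.585 = 3.60 mmol/kg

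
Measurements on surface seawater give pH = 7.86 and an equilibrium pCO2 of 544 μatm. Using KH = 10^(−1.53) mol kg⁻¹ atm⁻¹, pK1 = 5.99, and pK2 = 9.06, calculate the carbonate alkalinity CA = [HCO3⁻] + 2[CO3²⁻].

[CO2*] = KH · pCO2 = 10^(−1.53) × 544×10^-6 = 1.605×10^-5 mol/kg
α₀ = 1/(1 + K1/[H⁺] + K1K2/[H⁺]²) = 1/(1 + 10^+1.87 + 10^+0.67) = 0.01253
DIC = [CO2*]/α₀ = 1.605×10^-5 / 0.01253 = 1.281 mmol/kg
CA = (α₁ + 2α₂)·DIC = (0.9289 + 2×0.05861) × 1.281 = 1.34 mmol/kg

CA = 1.34 mmol/kg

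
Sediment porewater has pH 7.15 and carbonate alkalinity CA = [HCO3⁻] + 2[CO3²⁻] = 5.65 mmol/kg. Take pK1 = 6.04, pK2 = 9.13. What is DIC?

DIC = 6.02 mmol/kg

CA = [HCO3⁻] + 2[CO3²⁻] = (α₁ + 2α₂)·DIC
At pH 7.15: [H⁺]/K1 = 10^-1.11 = 0.077625, K2/[H⁺] = 10^-1.98 = 0.010471
α₁ = 1/(1 + 0.077625 + 0.010471) = 1/1.0881 = 0.9190; α₂ = α₁·K2/[H⁺] = 0.009623
α₁ + 2α₂ = 0.9383
DIC = CA / (α₁ + 2α₂) = 5.65 / 0.9383 = 6.02 mmol/kg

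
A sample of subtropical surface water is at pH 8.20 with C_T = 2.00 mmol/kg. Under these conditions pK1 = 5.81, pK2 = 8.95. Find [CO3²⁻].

[CO3²⁻] = 0.301 mmol/kg

α₂ = 1 / (1 + [H⁺]/K2 + [H⁺]²/(K1K2)) = 1 / (1 + 10^+0.75 + 10^-1.64)
   = 1 / (1 + 5.6234 + 0.022909) = 1/6.6463 = 0.1505
[CO3²⁻] = α₂ × DIC = 0.1505 × 2.00 = 0.301 mmol/kg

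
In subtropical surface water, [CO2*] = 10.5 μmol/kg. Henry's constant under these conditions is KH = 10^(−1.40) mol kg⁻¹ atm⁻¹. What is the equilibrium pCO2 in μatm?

pCO2 = 264 μatm

KH = 10^(−1.40) = 3.981×10^-2 mol kg⁻¹ atm⁻¹
pCO2 = [CO2*]/KH = 10.5×10^-6 / 3.981×10^-2 = 2.64×10^-4 atm = 264 μatm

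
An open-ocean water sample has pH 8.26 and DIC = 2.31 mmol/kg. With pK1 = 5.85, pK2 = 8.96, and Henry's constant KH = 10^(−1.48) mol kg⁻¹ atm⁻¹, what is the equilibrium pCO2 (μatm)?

α₀ = 1 / (1 + K1/[H⁺] + K1K2/[H⁺]²) = 1 / (1 + 10^+2.41 + 10^+1.71)
   = 1 / (1 + 257.04 + 51.286) = 1/309.33 = 0.003233
[CO2*] = α₀ × DIC = 0.003233 × 2.31 = 0.007468 mmol/kg = 7.468 μmol/kg
pCO2 = [CO2*]/KH = 7.468×10^-6 / 3.311×10^-2 = 226 μatm

pCO2 = 226 μatm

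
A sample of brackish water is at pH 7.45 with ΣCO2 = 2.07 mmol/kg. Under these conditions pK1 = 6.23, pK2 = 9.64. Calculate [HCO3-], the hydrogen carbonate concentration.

α₁ = 1 / (1 + [H⁺]/K1 + K2/[H⁺]) = 1 / (1 + 10^-1.22 + 10^-2.19)
   = 1 / (1 + 0.060256 + 0.0064565) = 1/1.0667 = 0.9375
[HCO3⁻] = α₁ × DIC = 0.9375 × 2.07 = 1.94 mmol/kg

[HCO3⁻] = 1.94 mmol/kg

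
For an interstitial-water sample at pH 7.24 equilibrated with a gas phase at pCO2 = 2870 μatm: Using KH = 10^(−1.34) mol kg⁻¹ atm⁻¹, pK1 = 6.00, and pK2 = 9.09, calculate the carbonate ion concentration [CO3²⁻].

[CO3²⁻] = 0.0322 mmol/kg

[CO2*] = KH · pCO2 = 10^(−1.34) × 2870×10^-6 = 1.312×10^-4 mol/kg
α₀ = 1/(1 + K1/[H⁺] + K1K2/[H⁺]²) = 1/(1 + 10^+1.24 + 10^-0.61) = 0.05370
DIC = [CO2*]/α₀ = 1.312×10^-4 / 0.05370 = 2.443 mmol/kg
[CO3²⁻] = α₂·DIC; α₂ = 0.01318, so [CO3²⁻] = 0.01318 × 2.443 = 0.0322 mmol/kg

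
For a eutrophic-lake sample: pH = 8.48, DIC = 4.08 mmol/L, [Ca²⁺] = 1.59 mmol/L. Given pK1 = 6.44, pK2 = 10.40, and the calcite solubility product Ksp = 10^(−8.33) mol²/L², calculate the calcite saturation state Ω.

Ω = 16.3

α₂ = 1 / (1 + [H⁺]/K2 + [H⁺]²/(K1K2)) = 1 / (1 + 10^+1.92 + 10^-0.12)
   = 1 / (1 + 83.176 + 0.75858) = 1/84.935 = 0.01177
[CO3²⁻] = α₂ × DIC = 0.01177 × 4.08 = 0.04804 mmol/L
Ksp = 10^(−8.33) = 4.677×10^-9
Ω = [Ca²⁺][CO3²⁻]/Ksp = (1.59×10^-3)(4.804×10^-5) / 4.677×10^-9 = 16.3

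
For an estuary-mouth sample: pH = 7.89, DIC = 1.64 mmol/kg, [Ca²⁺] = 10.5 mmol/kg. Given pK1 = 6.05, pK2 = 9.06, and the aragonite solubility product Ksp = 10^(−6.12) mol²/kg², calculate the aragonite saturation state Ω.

Ω = 1.42

α₂ = 1 / (1 + [H⁺]/K2 + [H⁺]²/(K1K2)) = 1 / (1 + 10^+1.17 + 10^-0.67)
   = 1 / (1 + 14.791 + 0.21380) = 1/16.005 = 0.06248
[CO3²⁻] = α₂ × DIC = 0.06248 × 1.64 = 0.1025 mmol/kg
Ksp = 10^(−6.12) = 7.586×10^-7
Ω = [Ca²⁺][CO3²⁻]/Ksp = (10.5×10^-3)(1.025×10^-4) / 7.586×10^-7 = 1.42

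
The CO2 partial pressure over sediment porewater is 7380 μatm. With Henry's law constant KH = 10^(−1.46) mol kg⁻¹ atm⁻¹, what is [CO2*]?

[CO2*] = 256 μmol/kg

KH = 10^(−1.46) = 3.467×10^-2 mol kg⁻¹ atm⁻¹
[CO2*] = KH · pCO2 = 3.467×10^-2 × 7380×10^-6 atm = 2.56×10^-4 mol/kg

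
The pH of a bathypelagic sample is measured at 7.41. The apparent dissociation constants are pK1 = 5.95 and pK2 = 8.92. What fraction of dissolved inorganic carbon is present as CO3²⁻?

α₂ = 0.0290

α₂ = 1 / (1 + [H⁺]/K2 + [H⁺]²/(K1K2)) = 1 / (1 + 10^+1.51 + 10^+0.05)
   = 1 / (1 + 32.359 + 1.1220) = 1/34.481 = 0.02900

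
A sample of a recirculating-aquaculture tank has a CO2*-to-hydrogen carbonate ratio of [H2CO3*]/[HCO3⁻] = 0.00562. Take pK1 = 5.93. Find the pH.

From K1 = [H⁺][HCO3⁻]/[H2CO3*]:  pH = pK1 − log₁₀([H2CO3*]/[HCO3⁻])
log₁₀(0.00562) = -2.250
pH = 5.93 − (-2.250) = 8.18

pH = 8.18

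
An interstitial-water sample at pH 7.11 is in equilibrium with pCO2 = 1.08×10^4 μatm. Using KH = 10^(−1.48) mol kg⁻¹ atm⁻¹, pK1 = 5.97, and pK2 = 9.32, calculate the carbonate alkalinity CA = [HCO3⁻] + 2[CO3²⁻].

[CO2*] = KH · pCO2 = 10^(−1.48) × 1.08×10^4×10^-6 = 3.576×10^-4 mol/kg
α₀ = 1/(1 + K1/[H⁺] + K1K2/[H⁺]²) = 1/(1 + 10^+1.14 + 10^-1.07) = 0.06716
DIC = [CO2*]/α₀ = 3.576×10^-4 / 0.06716 = 5.325 mmol/kg
CA = (α₁ + 2α₂)·DIC = (0.9271 + 2×0.005717) × 5.325 = 5.00 mmol/kg

CA = 5.00 mmol/kg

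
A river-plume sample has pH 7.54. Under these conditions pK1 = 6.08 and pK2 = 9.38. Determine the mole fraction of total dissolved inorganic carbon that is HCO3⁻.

α₁ = 1 / (1 + [H⁺]/K1 + K2/[H⁺]) = 1 / (1 + 10^-1.46 + 10^-1.84)
   = 1 / (1 + 0.034674 + 0.014454) = 1/1.0491 = 0.9532

α₁ = 0.953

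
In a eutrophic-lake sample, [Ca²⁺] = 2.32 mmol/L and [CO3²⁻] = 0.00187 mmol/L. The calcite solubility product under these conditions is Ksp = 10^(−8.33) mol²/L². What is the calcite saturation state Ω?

Ω = 0.928

Ksp = 10^(−8.33) = 4.677×10^-9
Ω = [Ca²⁺][CO3²⁻]/Ksp = (2.32×10^-3)(0.00187×10^-3) / 4.677×10^-9 = 0.928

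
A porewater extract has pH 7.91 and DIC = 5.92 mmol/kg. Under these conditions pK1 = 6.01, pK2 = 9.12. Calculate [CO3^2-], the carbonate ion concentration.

α₂ = 1 / (1 + [H⁺]/K2 + [H⁺]²/(K1K2)) = 1 / (1 + 10^+1.21 + 10^-0.69)
   = 1 / (1 + 16.218 + 0.20417) = 1/17.422 = 0.05740
[CO3²⁻] = α₂ × DIC = 0.05740 × 5.92 = 0.340 mmol/kg

[CO3²⁻] = 0.340 mmol/kg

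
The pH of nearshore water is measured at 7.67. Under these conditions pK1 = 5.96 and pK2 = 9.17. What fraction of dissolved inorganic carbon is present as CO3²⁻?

α₂ = 0.0301

α₂ = 1 / (1 + [H⁺]/K2 + [H⁺]²/(K1K2)) = 1 / (1 + 10^+1.50 + 10^-0.21)
   = 1 / (1 + 31.623 + 0.61660) = 1/33.239 = 0.03008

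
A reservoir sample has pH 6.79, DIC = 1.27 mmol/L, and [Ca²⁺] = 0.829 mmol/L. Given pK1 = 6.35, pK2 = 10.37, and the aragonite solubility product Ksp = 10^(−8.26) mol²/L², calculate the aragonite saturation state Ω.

Ω = 0.0370

α₂ = 1 / (1 + [H⁺]/K2 + [H⁺]²/(K1K2)) = 1 / (1 + 10^+3.58 + 10^+3.14)
   = 1 / (1 + 3801.9 + 1380.4) = 1/5183.3 = 0.0001929
[CO3²⁻] = α₂ × DIC = 0.0001929 × 1.27 = 0.0002450 mmol/L = 0.2450 μmol/L
Ksp = 10^(−8.26) = 5.495×10^-9
Ω = [Ca²⁺][CO3²⁻]/Ksp = (0.829×10^-3)(2.450×10^-7) / 5.495×10^-9 = 0.0370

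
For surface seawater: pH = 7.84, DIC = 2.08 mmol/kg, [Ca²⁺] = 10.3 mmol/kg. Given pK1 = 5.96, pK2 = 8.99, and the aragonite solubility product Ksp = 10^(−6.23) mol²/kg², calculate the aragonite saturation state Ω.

α₂ = 1 / (1 + [H⁺]/K2 + [H⁺]²/(K1K2)) = 1 / (1 + 10^+1.15 + 10^-0.73)
   = 1 / (1 + 14.125 + 0.18621) = 1/15.312 = 0.06531
[CO3²⁻] = α₂ × DIC = 0.06531 × 2.08 = 0.1358 mmol/kg
Ksp = 10^(−6.23) = 5.888×10^-7
Ω = [Ca²⁺][CO3²⁻]/Ksp = (10.3×10^-3)(1.358×10^-4) / 5.888×10^-7 = 2.38

Ω = 2.38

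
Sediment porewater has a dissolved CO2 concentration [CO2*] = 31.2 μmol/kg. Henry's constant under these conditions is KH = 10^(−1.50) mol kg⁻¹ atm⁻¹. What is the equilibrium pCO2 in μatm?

KH = 10^(−1.50) = 3.162×10^-2 mol kg⁻¹ atm⁻¹
pCO2 = [CO2*]/KH = 31.2×10^-6 / 3.162×10^-2 = 9.87×10^-4 atm = 987 μatm

pCO2 = 987 μatm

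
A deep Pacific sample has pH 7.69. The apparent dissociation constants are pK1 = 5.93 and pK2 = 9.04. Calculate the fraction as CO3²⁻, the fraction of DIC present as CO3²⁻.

α₂ = 1 / (1 + [H⁺]/K2 + [H⁺]²/(K1K2)) = 1 / (1 + 10^+1.35 + 10^-0.41)
   = 1 / (1 + 22.387 + 0.38905) = 1/23.776 = 0.04206

α₂ = 0.0421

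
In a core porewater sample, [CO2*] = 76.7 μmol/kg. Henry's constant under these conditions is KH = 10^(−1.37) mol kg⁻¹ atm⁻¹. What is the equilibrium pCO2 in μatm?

KH = 10^(−1.37) = 4.266×10^-2 mol kg⁻¹ atm⁻¹
pCO2 = [CO2*]/KH = 76.7×10^-6 / 4.266×10^-2 = 1.80×10^-3 atm = 1800 μatm

pCO2 = 1800 μatm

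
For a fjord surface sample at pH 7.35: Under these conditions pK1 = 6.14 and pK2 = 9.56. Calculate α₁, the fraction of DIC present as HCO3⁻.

α₁ = 1 / (1 + [H⁺]/K1 + K2/[H⁺]) = 1 / (1 + 10^-1.21 + 10^-2.21)
   = 1 / (1 + 0.061660 + 0.0061660) = 1/1.0678 = 0.9365

α₁ = 0.936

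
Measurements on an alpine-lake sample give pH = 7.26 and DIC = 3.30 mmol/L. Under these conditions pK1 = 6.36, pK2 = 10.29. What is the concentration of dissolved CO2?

α₀ = 1 / (1 + K1/[H⁺] + K1K2/[H⁺]²) = 1 / (1 + 10^+0.90 + 10^-2.13)
   = 1 / (1 + 7.9433 + 0.0074131) = 1/8.9507 = 0.1117
[CO2*] = α₀ × DIC = 0.1117 × 3.30 = 0.369 mmol/L

[CO2*] = 0.369 mmol/L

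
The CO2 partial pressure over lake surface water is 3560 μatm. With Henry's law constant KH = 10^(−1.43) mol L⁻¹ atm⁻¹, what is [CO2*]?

[CO2*] = 132 μmol/L

KH = 10^(−1.43) = 3.715×10^-2 mol L⁻¹ atm⁻¹
[CO2*] = KH · pCO2 = 3.715×10^-2 × 3560×10^-6 atm = 1.32×10^-4 mol/L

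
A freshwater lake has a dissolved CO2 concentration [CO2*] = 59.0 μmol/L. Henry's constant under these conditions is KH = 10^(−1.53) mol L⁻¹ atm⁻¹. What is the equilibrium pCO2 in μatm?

pCO2 = 2000 μatm

KH = 10^(−1.53) = 2.951×10^-2 mol L⁻¹ atm⁻¹
pCO2 = [CO2*]/KH = 59.0×10^-6 / 2.951×10^-2 = 2.00×10^-3 atm = 2000 μatm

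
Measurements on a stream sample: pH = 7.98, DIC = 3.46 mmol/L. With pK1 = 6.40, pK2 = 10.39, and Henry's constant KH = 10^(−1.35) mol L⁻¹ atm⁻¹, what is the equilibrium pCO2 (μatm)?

α₀ = 1 / (1 + K1/[H⁺] + K1K2/[H⁺]²) = 1 / (1 + 10^+1.58 + 10^-0.83)
   = 1 / (1 + 38.019 + 0.14791) = 1/39.167 = 0.02553
[CO2*] = α₀ × DIC = 0.02553 × 3.46 = 0.08834 mmol/L
pCO2 = [CO2*]/KH = 8.834×10^-5 / 4.467×10^-2 = 1980 μatm

pCO2 = 1980 μatm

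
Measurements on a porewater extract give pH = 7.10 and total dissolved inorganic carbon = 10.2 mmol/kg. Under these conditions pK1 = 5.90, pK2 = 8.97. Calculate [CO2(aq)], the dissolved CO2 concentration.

α₀ = 1 / (1 + K1/[H⁺] + K1K2/[H⁺]²) = 1 / (1 + 10^+1.20 + 10^-0.67)
   = 1 / (1 + 15.849 + 0.21380) = 1/17.063 = 0.05861
[CO2*] = α₀ × DIC = 0.05861 × 10.2 = 0.598 mmol/kg

[CO2*] = 0.598 mmol/kg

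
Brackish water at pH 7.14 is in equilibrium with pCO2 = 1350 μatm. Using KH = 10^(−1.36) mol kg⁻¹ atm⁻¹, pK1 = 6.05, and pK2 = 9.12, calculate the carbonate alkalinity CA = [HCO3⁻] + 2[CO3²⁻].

CA = 0.740 mmol/kg

[CO2*] = KH · pCO2 = 10^(−1.36) × 1350×10^-6 = 5.893×10^-5 mol/kg
α₀ = 1/(1 + K1/[H⁺] + K1K2/[H⁺]²) = 1/(1 + 10^+1.09 + 10^-0.89) = 0.07445
DIC = [CO2*]/α₀ = 5.893×10^-5 / 0.07445 = 0.7915 mmol/kg
CA = (α₁ + 2α₂)·DIC = (0.9160 + 2×0.009591) × 0.7915 = 0.740 mmol/kg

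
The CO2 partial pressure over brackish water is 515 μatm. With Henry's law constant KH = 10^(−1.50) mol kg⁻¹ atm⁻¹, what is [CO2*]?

KH = 10^(−1.50) = 3.162×10^-2 mol kg⁻¹ atm⁻¹
[CO2*] = KH · pCO2 = 3.162×10^-2 × 515×10^-6 atm = 1.63×10^-5 mol/kg

[CO2*] = 16.3 μmol/kg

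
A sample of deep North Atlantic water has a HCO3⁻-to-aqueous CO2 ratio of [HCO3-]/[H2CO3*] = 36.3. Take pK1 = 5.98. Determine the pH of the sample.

pH = 7.54

From K1 = [H⁺][HCO3-]/[H2CO3*]:  pH = pK1 + log₁₀([HCO3-]/[H2CO3*])
log₁₀(36.3) = +1.560
pH = 5.98 + (+1.560) = 7.54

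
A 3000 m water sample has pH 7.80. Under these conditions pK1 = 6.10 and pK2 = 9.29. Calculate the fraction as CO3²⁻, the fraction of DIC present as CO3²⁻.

α₂ = 0.0308

α₂ = 1 / (1 + [H⁺]/K2 + [H⁺]²/(K1K2)) = 1 / (1 + 10^+1.49 + 10^-0.21)
   = 1 / (1 + 30.903 + 0.61660) = 1/32.520 = 0.03075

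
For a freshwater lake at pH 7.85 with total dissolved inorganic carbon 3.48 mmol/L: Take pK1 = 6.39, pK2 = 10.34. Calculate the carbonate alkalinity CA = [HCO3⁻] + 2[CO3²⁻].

CA = [HCO3⁻] + 2[CO3²⁻] = (α₁ + 2α₂)·DIC
At pH 7.85: [H⁺]/K1 = 10^-1.46 = 0.034674, K2/[H⁺] = 10^-2.49 = 0.0032359
α₁ = 1/(1 + 0.034674 + 0.0032359) = 1/1.0379 = 0.9635; α₂ = α₁·K2/[H⁺] = 0.003118
α₁ + 2α₂ = 0.9697
CA = 0.9697 × 3.48 = 3.37 mmol/L

CA = 3.37 mmol/L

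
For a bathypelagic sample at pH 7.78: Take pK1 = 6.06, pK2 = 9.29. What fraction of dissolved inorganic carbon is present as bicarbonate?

α₁ = 0.952

α₁ = 1 / (1 + [H⁺]/K1 + K2/[H⁺]) = 1 / (1 + 10^-1.72 + 10^-1.51)
   = 1 / (1 + 0.019055 + 0.030903) = 1/1.0500 = 0.9524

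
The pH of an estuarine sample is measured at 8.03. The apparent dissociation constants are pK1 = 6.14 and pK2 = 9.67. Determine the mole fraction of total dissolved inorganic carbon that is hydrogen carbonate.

α₁ = 1 / (1 + [H⁺]/K1 + K2/[H⁺]) = 1 / (1 + 10^-1.89 + 10^-1.64)
   = 1 / (1 + 0.012882 + 0.022909) = 1/1.0358 = 0.9654

α₁ = 0.965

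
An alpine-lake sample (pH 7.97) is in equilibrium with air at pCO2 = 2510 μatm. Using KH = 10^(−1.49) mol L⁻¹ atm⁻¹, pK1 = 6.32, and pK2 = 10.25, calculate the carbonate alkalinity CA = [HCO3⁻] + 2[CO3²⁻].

[CO2*] = KH · pCO2 = 10^(−1.49) × 2510×10^-6 = 8.122×10^-5 mol/L
α₀ = 1/(1 + K1/[H⁺] + K1K2/[H⁺]²) = 1/(1 + 10^+1.65 + 10^-0.63) = 0.02179
DIC = [CO2*]/α₀ = 8.122×10^-5 / 0.02179 = 3.728 mmol/L
CA = (α₁ + 2α₂)·DIC = (0.9731 + 2×0.005107) × 3.728 = 3.67 mmol/L

CA = 3.67 mmol/L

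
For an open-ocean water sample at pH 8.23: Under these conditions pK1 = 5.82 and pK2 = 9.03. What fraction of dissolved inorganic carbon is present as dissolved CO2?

α₀ = 0.00335

α₀ = 1 / (1 + K1/[H⁺] + K1K2/[H⁺]²) = 1 / (1 + 10^+2.41 + 10^+1.61)
   = 1 / (1 + 257.04 + 40.738) = 1/298.78 = 0.003347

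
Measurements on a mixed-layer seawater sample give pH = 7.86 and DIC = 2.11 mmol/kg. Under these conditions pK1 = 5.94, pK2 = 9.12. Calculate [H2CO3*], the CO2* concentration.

[CO2*] = 0.0238 mmol/kg

α₀ = 1 / (1 + K1/[H⁺] + K1K2/[H⁺]²) = 1 / (1 + 10^+1.92 + 10^+0.66)
   = 1 / (1 + 83.176 + 4.5709) = 1/88.747 = 0.01127
[CO2*] = α₀ × DIC = 0.01127 × 2.11 = 0.0238 mmol/kg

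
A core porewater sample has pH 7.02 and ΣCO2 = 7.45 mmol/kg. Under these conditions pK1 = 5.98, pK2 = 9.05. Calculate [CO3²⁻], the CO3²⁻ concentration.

α₂ = 1 / (1 + [H⁺]/K2 + [H⁺]²/(K1K2)) = 1 / (1 + 10^+2.03 + 10^+0.99)
   = 1 / (1 + 107.15 + 9.7724) = 1/117.92 = 0.008480
[CO3²⁻] = α₂ × DIC = 0.008480 × 7.45 = 0.0632 mmol/kg

[CO3²⁻] = 0.0632 mmol/kg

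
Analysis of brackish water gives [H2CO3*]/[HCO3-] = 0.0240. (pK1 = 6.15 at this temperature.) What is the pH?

From K1 = [H⁺][HCO3-]/[H2CO3*]:  pH = pK1 − log₁₀([H2CO3*]/[HCO3-])
log₁₀(0.0240) = -1.620
pH = 6.15 − (-1.620) = 7.77

pH = 7.77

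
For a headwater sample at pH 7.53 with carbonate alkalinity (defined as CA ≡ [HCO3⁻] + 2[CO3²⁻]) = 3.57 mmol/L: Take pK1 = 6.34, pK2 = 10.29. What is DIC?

DIC = 3.79 mmol/L

CA = [HCO3⁻] + 2[CO3²⁻] = (α₁ + 2α₂)·DIC
At pH 7.53: [H⁺]/K1 = 10^-1.19 = 0.064565, K2/[H⁺] = 10^-2.76 = 0.0017378
α₁ = 1/(1 + 0.064565 + 0.0017378) = 1/1.0663 = 0.9378; α₂ = α₁·K2/[H⁺] = 0.001630
α₁ + 2α₂ = 0.9411
DIC = CA / (α₁ + 2α₂) = 3.57 / 0.9411 = 3.79 mmol/L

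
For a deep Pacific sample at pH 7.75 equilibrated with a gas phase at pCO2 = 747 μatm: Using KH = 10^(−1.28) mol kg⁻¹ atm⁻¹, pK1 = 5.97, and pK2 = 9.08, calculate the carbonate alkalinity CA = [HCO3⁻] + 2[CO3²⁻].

CA = 2.58 mmol/kg

[CO2*] = KH · pCO2 = 10^(−1.28) × 747×10^-6 = 3.920×10^-5 mol/kg
α₀ = 1/(1 + K1/[H⁺] + K1K2/[H⁺]²) = 1/(1 + 10^+1.78 + 10^+0.45) = 0.01561
DIC = [CO2*]/α₀ = 3.920×10^-5 / 0.01561 = 2.512 mmol/kg
CA = (α₁ + 2α₂)·DIC = (0.9404 + 2×0.04399) × 2.512 = 2.58 mmol/kg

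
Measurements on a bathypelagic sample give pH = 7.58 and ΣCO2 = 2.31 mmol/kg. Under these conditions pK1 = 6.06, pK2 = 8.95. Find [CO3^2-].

[CO3²⁻] = 0.0918 mmol/kg

α₂ = 1 / (1 + [H⁺]/K2 + [H⁺]²/(K1K2)) = 1 / (1 + 10^+1.37 + 10^-0.15)
   = 1 / (1 + 23.442 + 0.70795) = 1/25.150 = 0.03976
[CO3²⁻] = α₂ × DIC = 0.03976 × 2.31 = 0.0918 mmol/kg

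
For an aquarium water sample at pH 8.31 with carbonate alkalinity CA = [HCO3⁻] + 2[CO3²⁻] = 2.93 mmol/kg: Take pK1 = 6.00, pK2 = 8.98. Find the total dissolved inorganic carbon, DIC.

DIC = 2.50 mmol/kg

CA = [HCO3⁻] + 2[CO3²⁻] = (α₁ + 2α₂)·DIC
At pH 8.31: [H⁺]/K1 = 10^-2.31 = 0.0048978, K2/[H⁺] = 10^-0.67 = 0.21380
α₁ = 1/(1 + 0.0048978 + 0.21380) = 1/1.2187 = 0.8206; α₂ = α₁·K2/[H⁺] = 0.1754
α₁ + 2α₂ = 1.1714
DIC = CA / (α₁ + 2α₂) = 2.93 / 1.1714 = 2.50 mmol/kg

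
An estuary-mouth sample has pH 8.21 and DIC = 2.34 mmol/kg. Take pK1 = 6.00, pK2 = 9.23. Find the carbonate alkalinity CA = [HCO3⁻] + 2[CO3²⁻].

CA = 2.53 mmol/kg

CA = [HCO3⁻] + 2[CO3²⁻] = (α₁ + 2α₂)·DIC
At pH 8.21: [H⁺]/K1 = 10^-2.21 = 0.0061660, K2/[H⁺] = 10^-1.02 = 0.095499
α₁ = 1/(1 + 0.0061660 + 0.095499) = 1/1.1017 = 0.9077; α₂ = α₁·K2/[H⁺] = 0.08669
α₁ + 2α₂ = 1.0811
CA = 1.0811 × 2.34 = 2.53 mmol/kg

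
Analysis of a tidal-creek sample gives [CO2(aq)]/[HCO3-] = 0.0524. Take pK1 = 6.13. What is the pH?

From K1 = [H⁺][HCO3-]/[CO2(aq)]:  pH = pK1 − log₁₀([CO2(aq)]/[HCO3-])
log₁₀(0.0524) = -1.281
pH = 6.13 − (-1.281) = 7.41

pH = 7.41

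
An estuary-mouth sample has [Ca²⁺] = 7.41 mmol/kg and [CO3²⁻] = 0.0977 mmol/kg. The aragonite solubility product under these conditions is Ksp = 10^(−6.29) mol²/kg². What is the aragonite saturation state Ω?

Ω = 1.41

Ksp = 10^(−6.29) = 5.129×10^-7
Ω = [Ca²⁺][CO3²⁻]/Ksp = (7.41×10^-3)(0.0977×10^-3) / 5.129×10^-7 = 1.41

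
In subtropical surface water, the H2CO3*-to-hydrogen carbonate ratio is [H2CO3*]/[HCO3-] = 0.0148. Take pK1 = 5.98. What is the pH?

pH = 7.81

From K1 = [H⁺][HCO3-]/[H2CO3*]:  pH = pK1 − log₁₀([H2CO3*]/[HCO3-])
log₁₀(0.0148) = -1.830
pH = 5.98 − (-1.830) = 7.81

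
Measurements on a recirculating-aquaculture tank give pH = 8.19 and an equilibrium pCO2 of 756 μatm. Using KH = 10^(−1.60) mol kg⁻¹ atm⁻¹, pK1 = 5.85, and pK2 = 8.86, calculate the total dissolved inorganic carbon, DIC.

DIC = 5.06 mmol/kg

[CO2*] = KH · pCO2 = 10^(−1.60) × 756×10^-6 = 1.899×10^-5 mol/kg
α₀ = 1/(1 + K1/[H⁺] + K1K2/[H⁺]²) = 1/(1 + 10^+2.34 + 10^+1.67) = 0.003752
DIC = [CO2*]/α₀ = 1.899×10^-5 / 0.003752 = 5.06 mmol/kg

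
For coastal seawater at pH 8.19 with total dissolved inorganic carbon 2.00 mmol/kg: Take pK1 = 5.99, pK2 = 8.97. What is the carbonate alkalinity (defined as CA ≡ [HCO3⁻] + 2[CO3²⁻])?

CA = [HCO3⁻] + 2[CO3²⁻] = (α₁ + 2α₂)·DIC
At pH 8.19: [H⁺]/K1 = 10^-2.20 = 0.0063096, K2/[H⁺] = 10^-0.78 = 0.16596
α₁ = 1/(1 + 0.0063096 + 0.16596) = 1/1.1723 = 0.8530; α₂ = α₁·K2/[H⁺] = 0.1416
α₁ + 2α₂ = 1.1362
CA = 1.1362 × 2.00 = 2.27 mmol/kg

CA = 2.27 mmol/kg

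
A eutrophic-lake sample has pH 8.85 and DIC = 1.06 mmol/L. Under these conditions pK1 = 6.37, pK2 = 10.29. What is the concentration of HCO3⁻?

[HCO3⁻] = 1.02 mmol/L

α₁ = 1 / (1 + [H⁺]/K1 + K2/[H⁺]) = 1 / (1 + 10^-2.48 + 10^-1.44)
   = 1 / (1 + 0.0033113 + 0.036308) = 1/1.0396 = 0.9619
[HCO3⁻] = α₁ × DIC = 0.9619 × 1.06 = 1.02 mmol/L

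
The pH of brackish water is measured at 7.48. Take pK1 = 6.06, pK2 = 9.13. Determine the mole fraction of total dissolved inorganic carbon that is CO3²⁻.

α₂ = 0.0211

α₂ = 1 / (1 + [H⁺]/K2 + [H⁺]²/(K1K2)) = 1 / (1 + 10^+1.65 + 10^+0.23)
   = 1 / (1 + 44.668 + 1.6982) = 1/47.367 = 0.02111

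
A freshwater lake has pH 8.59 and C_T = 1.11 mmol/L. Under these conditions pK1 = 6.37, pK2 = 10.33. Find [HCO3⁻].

α₁ = 1 / (1 + [H⁺]/K1 + K2/[H⁺]) = 1 / (1 + 10^-2.22 + 10^-1.74)
   = 1 / (1 + 0.0060256 + 0.018197) = 1/1.0242 = 0.9764
[HCO3⁻] = α₁ × DIC = 0.9764 × 1.11 = 1.08 mmol/L

[HCO3⁻] = 1.08 mmol/L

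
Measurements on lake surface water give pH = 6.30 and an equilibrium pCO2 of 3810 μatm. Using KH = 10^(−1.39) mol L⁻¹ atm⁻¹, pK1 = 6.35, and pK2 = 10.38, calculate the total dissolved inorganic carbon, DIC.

DIC = 0.294 mmol/L

[CO2*] = KH · pCO2 = 10^(−1.39) × 3810×10^-6 = 1.552×10^-4 mol/L
α₀ = 1/(1 + K1/[H⁺] + K1K2/[H⁺]²) = 1/(1 + 10^-0.05 + 10^-4.13) = 0.5287
DIC = [CO2*]/α₀ = 1.552×10^-4 / 0.5287 = 0.294 mmol/L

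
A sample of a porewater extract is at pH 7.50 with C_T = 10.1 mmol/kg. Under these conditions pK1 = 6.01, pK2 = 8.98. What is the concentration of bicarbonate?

α₁ = 1 / (1 + [H⁺]/K1 + K2/[H⁺]) = 1 / (1 + 10^-1.49 + 10^-1.48)
   = 1 / (1 + 0.032359 + 0.033113) = 1/1.0655 = 0.9386
[HCO3⁻] = α₁ × DIC = 0.9386 × 10.1 = 9.48 mmol/kg

[HCO3⁻] = 9.48 mmol/kg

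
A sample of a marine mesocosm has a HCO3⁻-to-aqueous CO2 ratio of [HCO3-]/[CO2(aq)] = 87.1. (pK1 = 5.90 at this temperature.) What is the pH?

From K1 = [H⁺][HCO3-]/[CO2(aq)]:  pH = pK1 + log₁₀([HCO3-]/[CO2(aq)])
log₁₀(87.1) = +1.940
pH = 5.90 + (+1.940) = 7.84

pH = 7.84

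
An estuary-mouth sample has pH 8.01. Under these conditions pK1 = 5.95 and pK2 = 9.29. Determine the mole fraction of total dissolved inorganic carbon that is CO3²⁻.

α₂ = 0.0495

α₂ = 1 / (1 + [H⁺]/K2 + [H⁺]²/(K1K2)) = 1 / (1 + 10^+1.28 + 10^-0.78)
   = 1 / (1 + 19.055 + 0.16596) = 1/20.221 = 0.04945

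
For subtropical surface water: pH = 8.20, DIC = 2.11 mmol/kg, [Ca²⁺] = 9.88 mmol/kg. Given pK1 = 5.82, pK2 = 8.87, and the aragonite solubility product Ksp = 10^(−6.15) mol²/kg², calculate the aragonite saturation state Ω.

Ω = 5.17

α₂ = 1 / (1 + [H⁺]/K2 + [H⁺]²/(K1K2)) = 1 / (1 + 10^+0.67 + 10^-1.71)
   = 1 / (1 + 4.6774 + 0.019498) = 1/5.6968 = 0.1755
[CO3²⁻] = α₂ × DIC = 0.1755 × 2.11 = 0.3704 mmol/kg
Ksp = 10^(−6.15) = 7.079×10^-7
Ω = [Ca²⁺][CO3²⁻]/Ksp = (9.88×10^-3)(3.704×10^-4) / 7.079×10^-7 = 5.17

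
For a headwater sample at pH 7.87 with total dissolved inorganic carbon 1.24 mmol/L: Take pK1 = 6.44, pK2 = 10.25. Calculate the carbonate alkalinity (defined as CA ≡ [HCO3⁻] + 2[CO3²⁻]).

CA = 1.20 mmol/L

CA = [HCO3⁻] + 2[CO3²⁻] = (α₁ + 2α₂)·DIC
At pH 7.87: [H⁺]/K1 = 10^-1.43 = 0.037154, K2/[H⁺] = 10^-2.38 = 0.0041687
α₁ = 1/(1 + 0.037154 + 0.0041687) = 1/1.0413 = 0.9603; α₂ = α₁·K2/[H⁺] = 0.004003
α₁ + 2α₂ = 0.9683
CA = 0.9683 × 1.24 = 1.20 mmol/L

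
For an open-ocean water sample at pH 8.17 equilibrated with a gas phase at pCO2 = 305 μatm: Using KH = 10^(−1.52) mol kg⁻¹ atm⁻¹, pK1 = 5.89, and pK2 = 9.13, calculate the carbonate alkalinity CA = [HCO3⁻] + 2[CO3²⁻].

[CO2*] = KH · pCO2 = 10^(−1.52) × 305×10^-6 = 9.211×10^-6 mol/kg
α₀ = 1/(1 + K1/[H⁺] + K1K2/[H⁺]²) = 1/(1 + 10^+2.28 + 10^+1.32) = 0.004707
DIC = [CO2*]/α₀ = 9.211×10^-6 / 0.004707 = 1.957 mmol/kg
CA = (α₁ + 2α₂)·DIC = (0.8969 + 2×0.09835) × 1.957 = 2.14 mmol/kg

CA = 2.14 mmol/kg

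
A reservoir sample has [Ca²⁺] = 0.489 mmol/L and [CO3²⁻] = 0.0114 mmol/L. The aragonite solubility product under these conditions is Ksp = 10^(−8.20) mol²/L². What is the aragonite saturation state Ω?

Ksp = 10^(−8.20) = 6.310×10^-9
Ω = [Ca²⁺][CO3²⁻]/Ksp = (0.489×10^-3)(0.0114×10^-3) / 6.310×10^-9 = 0.884

Ω = 0.884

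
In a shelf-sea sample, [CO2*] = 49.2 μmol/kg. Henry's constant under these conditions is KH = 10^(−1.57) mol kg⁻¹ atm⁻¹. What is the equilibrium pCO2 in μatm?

KH = 10^(−1.57) = 2.692×10^-2 mol kg⁻¹ atm⁻¹
pCO2 = [CO2*]/KH = 49.2×10^-6 / 2.692×10^-2 = 1.83×10^-3 atm = 1830 μatm

pCO2 = 1830 μatm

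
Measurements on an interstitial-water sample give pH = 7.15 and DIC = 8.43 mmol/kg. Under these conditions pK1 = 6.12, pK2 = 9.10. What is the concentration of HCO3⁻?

α₁ = 1 / (1 + [H⁺]/K1 + K2/[H⁺]) = 1 / (1 + 10^-1.03 + 10^-1.95)
   = 1 / (1 + 0.093325 + 0.011220) = 1/1.1045 = 0.9053
[HCO3⁻] = α₁ × DIC = 0.9053 × 8.43 = 7.63 mmol/kg

[HCO3⁻] = 7.63 mmol/kg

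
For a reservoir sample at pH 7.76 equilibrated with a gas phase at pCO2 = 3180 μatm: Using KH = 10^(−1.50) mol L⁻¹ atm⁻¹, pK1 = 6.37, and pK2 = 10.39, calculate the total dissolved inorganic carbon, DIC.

[CO2*] = KH · pCO2 = 10^(−1.50) × 3180×10^-6 = 1.006×10^-4 mol/L
α₀ = 1/(1 + K1/[H⁺] + K1K2/[H⁺]²) = 1/(1 + 10^+1.39 + 10^-1.24) = 0.03906
DIC = [CO2*]/α₀ = 1.006×10^-4 / 0.03906 = 2.57 mmol/L

DIC = 2.57 mmol/L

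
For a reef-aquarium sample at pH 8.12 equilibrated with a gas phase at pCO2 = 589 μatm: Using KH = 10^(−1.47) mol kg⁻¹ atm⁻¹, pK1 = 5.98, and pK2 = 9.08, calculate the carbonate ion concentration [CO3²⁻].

[CO3²⁻] = 0.302 mmol/kg

[CO2*] = KH · pCO2 = 10^(−1.47) × 589×10^-6 = 1.996×10^-5 mol/kg
α₀ = 1/(1 + K1/[H⁺] + K1K2/[H⁺]²) = 1/(1 + 10^+2.14 + 10^+1.18) = 0.006486
DIC = [CO2*]/α₀ = 1.996×10^-5 / 0.006486 = 3.077 mmol/kg
[CO3²⁻] = α₂·DIC; α₂ = 0.09817, so [CO3²⁻] = 0.09817 × 3.077 = 0.302 mmol/kg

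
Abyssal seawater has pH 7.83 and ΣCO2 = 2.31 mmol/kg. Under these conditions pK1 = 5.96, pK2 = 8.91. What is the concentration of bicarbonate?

α₁ = 1 / (1 + [H⁺]/K1 + K2/[H⁺]) = 1 / (1 + 10^-1.87 + 10^-1.08)
   = 1 / (1 + 0.013490 + 0.083176) = 1/1.0967 = 0.9119
[HCO3⁻] = α₁ × DIC = 0.9119 × 2.31 = 2.11 mmol/kg

[HCO3⁻] = 2.11 mmol/kg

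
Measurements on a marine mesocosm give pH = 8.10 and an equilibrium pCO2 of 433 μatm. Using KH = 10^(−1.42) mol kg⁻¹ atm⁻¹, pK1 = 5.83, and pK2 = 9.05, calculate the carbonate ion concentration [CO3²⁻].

[CO2*] = KH · pCO2 = 10^(−1.42) × 433×10^-6 = 1.646×10^-5 mol/kg
α₀ = 1/(1 + K1/[H⁺] + K1K2/[H⁺]²) = 1/(1 + 10^+2.27 + 10^+1.32) = 0.004805
DIC = [CO2*]/α₀ = 1.646×10^-5 / 0.004805 = 3.426 mmol/kg
[CO3²⁻] = α₂·DIC; α₂ = 0.1004, so [CO3²⁻] = 0.1004 × 3.426 = 0.344 mmol/kg

[CO3²⁻] = 0.344 mmol/kg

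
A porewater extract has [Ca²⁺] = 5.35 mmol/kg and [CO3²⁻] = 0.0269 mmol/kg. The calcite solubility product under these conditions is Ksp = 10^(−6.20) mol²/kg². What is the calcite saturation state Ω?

Ksp = 10^(−6.20) = 6.310×10^-7
Ω = [Ca²⁺][CO3²⁻]/Ksp = (5.35×10^-3)(0.0269×10^-3) / 6.310×10^-7 = 0.228

Ω = 0.228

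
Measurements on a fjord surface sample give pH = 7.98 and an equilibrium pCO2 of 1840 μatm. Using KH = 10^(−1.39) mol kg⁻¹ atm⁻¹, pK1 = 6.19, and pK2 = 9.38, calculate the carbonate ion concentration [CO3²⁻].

[CO2*] = KH · pCO2 = 10^(−1.39) × 1840×10^-6 = 7.496×10^-5 mol/kg
α₀ = 1/(1 + K1/[H⁺] + K1K2/[H⁺]²) = 1/(1 + 10^+1.79 + 10^+0.39) = 0.01536
DIC = [CO2*]/α₀ = 7.496×10^-5 / 0.01536 = 4.881 mmol/kg
[CO3²⁻] = α₂·DIC; α₂ = 0.03770, so [CO3²⁻] = 0.03770 × 4.881 = 0.184 mmol/kg

[CO3²⁻] = 0.184 mmol/kg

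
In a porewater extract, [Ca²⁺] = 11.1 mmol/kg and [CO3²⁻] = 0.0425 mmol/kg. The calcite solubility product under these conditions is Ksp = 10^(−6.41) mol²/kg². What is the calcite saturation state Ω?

Ksp = 10^(−6.41) = 3.890×10^-7
Ω = [Ca²⁺][CO3²⁻]/Ksp = (11.1×10^-3)(0.0425×10^-3) / 3.890×10^-7 = 1.21

Ω = 1.21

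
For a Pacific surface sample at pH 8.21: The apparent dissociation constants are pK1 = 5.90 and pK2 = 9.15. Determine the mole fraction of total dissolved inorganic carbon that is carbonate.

α₂ = 0.103

α₂ = 1 / (1 + [H⁺]/K2 + [H⁺]²/(K1K2)) = 1 / (1 + 10^+0.94 + 10^-1.37)
   = 1 / (1 + 8.7096 + 0.042658) = 1/9.7523 = 0.1025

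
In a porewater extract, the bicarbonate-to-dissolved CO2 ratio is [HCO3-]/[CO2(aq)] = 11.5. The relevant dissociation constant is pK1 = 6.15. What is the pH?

pH = 7.21

From K1 = [H⁺][HCO3-]/[CO2(aq)]:  pH = pK1 + log₁₀([HCO3-]/[CO2(aq)])
log₁₀(11.5) = +1.061
pH = 6.15 + (+1.061) = 7.21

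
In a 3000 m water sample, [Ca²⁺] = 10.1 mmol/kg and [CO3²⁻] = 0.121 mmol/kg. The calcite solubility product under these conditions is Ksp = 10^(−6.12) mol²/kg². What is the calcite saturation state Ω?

Ksp = 10^(−6.12) = 7.586×10^-7
Ω = [Ca²⁺][CO3²⁻]/Ksp = (10.1×10^-3)(0.121×10^-3) / 7.586×10^-7 = 1.61

Ω = 1.61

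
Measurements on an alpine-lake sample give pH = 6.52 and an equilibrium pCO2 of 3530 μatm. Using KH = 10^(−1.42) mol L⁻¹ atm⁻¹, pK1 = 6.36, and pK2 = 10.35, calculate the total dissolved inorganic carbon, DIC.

DIC = 0.328 mmol/L

[CO2*] = KH · pCO2 = 10^(−1.42) × 3530×10^-6 = 1.342×10^-4 mol/L
α₀ = 1/(1 + K1/[H⁺] + K1K2/[H⁺]²) = 1/(1 + 10^+0.16 + 10^-3.67) = 0.4089
DIC = [CO2*]/α₀ = 1.342×10^-4 / 0.4089 = 0.328 mmol/L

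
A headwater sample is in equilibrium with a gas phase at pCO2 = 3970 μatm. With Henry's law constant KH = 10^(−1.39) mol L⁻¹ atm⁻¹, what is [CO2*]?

KH = 10^(−1.39) = 4.074×10^-2 mol L⁻¹ atm⁻¹
[CO2*] = KH · pCO2 = 4.074×10^-2 × 3970×10^-6 atm = 1.62×10^-4 mol/L

[CO2*] = 162 μmol/L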